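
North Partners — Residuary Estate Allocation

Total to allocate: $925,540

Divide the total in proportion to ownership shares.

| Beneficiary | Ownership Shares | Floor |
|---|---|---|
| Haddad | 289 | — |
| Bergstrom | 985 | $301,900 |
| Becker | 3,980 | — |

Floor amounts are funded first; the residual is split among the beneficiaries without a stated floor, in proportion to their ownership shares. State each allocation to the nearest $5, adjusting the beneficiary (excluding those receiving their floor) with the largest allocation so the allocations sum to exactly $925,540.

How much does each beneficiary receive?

Guaranteed amounts: Bergstrom $301,900. Residual $623,640.
Residual split over remaining ownership shares 4,269: Haddad 42,218.78 → $42,220; Becker 581,421.22 → $581,420.

Haddad: $42,220; Bergstrom: $301,900; Becker: $581,420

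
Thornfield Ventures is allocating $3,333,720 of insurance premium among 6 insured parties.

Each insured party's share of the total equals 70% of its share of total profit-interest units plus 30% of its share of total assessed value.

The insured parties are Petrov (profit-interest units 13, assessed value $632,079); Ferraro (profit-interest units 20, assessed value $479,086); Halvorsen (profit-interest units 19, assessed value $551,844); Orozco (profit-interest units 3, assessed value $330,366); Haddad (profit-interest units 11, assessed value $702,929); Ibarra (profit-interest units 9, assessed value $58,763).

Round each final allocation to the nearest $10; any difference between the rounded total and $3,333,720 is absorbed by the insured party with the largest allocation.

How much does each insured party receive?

Petrov: $633,940 · Ferraro: $796,220 · Halvorsen: $791,500 · Orozco: $213,270 · Haddad: $597,430 · Ibarra: $301,360

Totals — profit-interest units 75, assessed value 2,755,067.
Combined weights (70% profit-interest units + 30% assessed value): Petrov 0.1902; Ferraro 0.2388; Halvorsen 0.2374; Orozco 0.0640; Haddad 0.1792; Ibarra 0.0904.
Unrounded shares: Petrov 633,942.16; Ferraro 796,207.26; Halvorsen 791,504.40; Orozco 213,270.22; Haddad 597,431.95; Ibarra 301,364.02.
At nearest $10: Petrov $633,940; Ferraro $796,210; Halvorsen $791,500; Orozco $213,270; Haddad $597,430; Ibarra $301,360. Sum = $3,333,710.
Difference $3,333,720 − $3,333,710 = +$10 applied to largest allocation (Ferraro): Ferraro becomes $796,220.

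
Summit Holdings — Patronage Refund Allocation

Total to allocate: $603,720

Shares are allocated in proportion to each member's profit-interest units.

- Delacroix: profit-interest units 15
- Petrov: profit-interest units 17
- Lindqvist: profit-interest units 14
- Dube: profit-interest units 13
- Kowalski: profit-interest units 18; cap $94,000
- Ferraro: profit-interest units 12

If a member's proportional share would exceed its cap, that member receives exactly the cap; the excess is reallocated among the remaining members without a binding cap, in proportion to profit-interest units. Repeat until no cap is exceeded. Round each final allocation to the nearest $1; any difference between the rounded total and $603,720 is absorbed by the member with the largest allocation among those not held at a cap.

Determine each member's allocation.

Total profit-interest units = 89.
Proportional shares (ignoring caps): Delacroix 101,750.56; Petrov 115,317.30; Lindqvist 94,967.19; Dube 88,183.82; Kowalski 122,100.67; Ferraro 81,400.45.
Held at cap: Kowalski ($94,000); residual $509,720 reallocated over remaining profit-interest units 71.
Remaining shares: Delacroix 107,687.32 → $107,687; Petrov 122,045.63 → $122,046; Lindqvist 100,508.17 → $100,508; Dube 93,329.01 → $93,329; Ferraro 86,149.86 → $86,150.

Delacroix: $107,687 | Petrov: $122,046 | Lindqvist: $100,508 | Dube: $93,329 | Kowalski: $94,000 | Ferraro: $86,150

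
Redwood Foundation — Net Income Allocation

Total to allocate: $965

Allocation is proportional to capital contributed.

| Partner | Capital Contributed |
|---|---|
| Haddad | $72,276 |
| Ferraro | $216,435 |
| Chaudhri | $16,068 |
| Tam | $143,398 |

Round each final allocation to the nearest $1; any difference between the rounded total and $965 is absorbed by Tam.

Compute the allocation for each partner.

Haddad: $156 · Ferraro: $466 · Chaudhri: $35 · Tam: $308

Capital contributed total: 448,177.
Unrounded shares: Haddad 72,276/448,177 × $965 = 155.62; Ferraro 216,435/448,177 × $965 = 466.02; Chaudhri 16,068/448,177 × $965 = 34.60; Tam 143,398/448,177 × $965 = 308.76.
After rounding ($1): Haddad $156; Ferraro $466; Chaudhri $35; Tam $309. Sum = $966.
Difference $965 − $966 = −$1 applied to Tam: Tam becomes $308.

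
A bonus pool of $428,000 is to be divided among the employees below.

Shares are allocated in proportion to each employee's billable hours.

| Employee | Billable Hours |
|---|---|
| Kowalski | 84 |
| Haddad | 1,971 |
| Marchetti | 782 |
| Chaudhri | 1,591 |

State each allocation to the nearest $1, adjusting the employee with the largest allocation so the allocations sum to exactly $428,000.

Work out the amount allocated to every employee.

Sum of billable hours: 4,428.
Raw shares: Kowalski 84/4,428 × $428,000 = 8,119.24; Haddad 1,971/4,428 × $428,000 = 190,512.20; Marchetti 782/4,428 × $428,000 = 75,586.27; Chaudhri 1,591/4,428 × $428,000 = 153,782.29.
After rounding ($1): Kowalski $8,119; Haddad $190,512; Marchetti $75,586; Chaudhri $153,782. Sum = $427,999.
Difference $428,000 − $427,999 = +$1 applied to largest allocation (Haddad): Haddad becomes $190,513.

Kowalski: $8,119 | Haddad: $190,513 | Marchetti: $75,586 | Chaudhri: $153,782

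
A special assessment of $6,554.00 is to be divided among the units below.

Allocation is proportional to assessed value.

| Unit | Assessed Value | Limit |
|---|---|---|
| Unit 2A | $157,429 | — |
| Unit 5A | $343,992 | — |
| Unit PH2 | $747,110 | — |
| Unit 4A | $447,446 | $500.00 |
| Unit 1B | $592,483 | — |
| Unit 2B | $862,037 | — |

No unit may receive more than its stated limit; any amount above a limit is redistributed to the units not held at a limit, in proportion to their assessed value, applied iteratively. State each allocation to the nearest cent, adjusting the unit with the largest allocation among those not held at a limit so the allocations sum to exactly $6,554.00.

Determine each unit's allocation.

Unit 2A: $352.59 | Unit 5A: $770.44 | Unit PH2: $1,673.30 | Unit 4A: $500.00 | Unit 1B: $1,326.98 | Unit 2B: $1,930.69

Assessed value total: 3,150,497.
Unconstrained shares: Unit 2A 327.5006; Unit 5A 715.6089; Unit PH2 1,554.2179; Unit 4A 930.8249; Unit 1B 1,232.5464; Unit 2B 1,793.3013.
Cap binds for Unit 4A ($500.00); residual $6,054.00 reallocated over remaining assessed value 2,703,051.
Shares after redistribution: Unit 2A 352.5924 → $352.59; Unit 5A 770.4359 → $770.44; Unit PH2 1,673.2958 → $1,673.30; Unit 1B 1,326.9791 → $1,326.98; Unit 2B 1,930.6968 → $1,930.70.
Rounding difference −$0.01 applied to Unit 2B → $1,930.69.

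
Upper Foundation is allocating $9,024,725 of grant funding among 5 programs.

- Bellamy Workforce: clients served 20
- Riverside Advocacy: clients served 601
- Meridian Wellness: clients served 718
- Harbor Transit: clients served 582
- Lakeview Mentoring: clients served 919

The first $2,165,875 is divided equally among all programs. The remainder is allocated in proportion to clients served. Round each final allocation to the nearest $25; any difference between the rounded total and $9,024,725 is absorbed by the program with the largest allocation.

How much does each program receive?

$2,165,875 shared equally gives $433,175 per program.
Remainder $6,858,850 by clients served (total 2,840): Bellamy Workforce 48,301.76 → $48,300; Riverside Advocacy 1,451,467.90 → $1,451,475; Meridian Wellness 1,734,033.20 → $1,734,025; Harbor Transit 1,405,581.23 → $1,405,575; Lakeview Mentoring 2,219,465.90 → $2,219,475.
Totals: Bellamy Workforce $433,175 + $48,300 = $481,475; Riverside Advocacy $433,175 + $1,451,475 = $1,884,650; Meridian Wellness $433,175 + $1,734,025 = $2,167,200; Harbor Transit $433,175 + $1,405,575 = $1,838,750; Lakeview Mentoring $433,175 + $2,219,475 = $2,652,650.

Bellamy Workforce: $481,475 | Riverside Advocacy: $1,884,650 | Meridian Wellness: $2,167,200 | Harbor Transit: $1,838,750 | Lakeview Mentoring: $2,652,650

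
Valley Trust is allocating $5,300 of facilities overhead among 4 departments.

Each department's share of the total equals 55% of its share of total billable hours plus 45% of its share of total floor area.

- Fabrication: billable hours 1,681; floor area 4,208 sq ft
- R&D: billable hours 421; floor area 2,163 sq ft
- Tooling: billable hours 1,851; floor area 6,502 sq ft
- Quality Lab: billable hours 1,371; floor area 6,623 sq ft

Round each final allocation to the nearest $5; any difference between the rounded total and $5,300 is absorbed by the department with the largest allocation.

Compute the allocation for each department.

Totals — billable hours 5,324, floor area 19,496.
Blended shares (55% billable hours + 45% floor area): Fabrication 0.2708; R&D 0.0934; Tooling 0.3413; Quality Lab 0.2945.
Raw shares: Fabrication 1,435.16; R&D 495.11; Tooling 1,808.87; Quality Lab 1,560.86.
At nearest $5: Fabrication $1,435; R&D $495; Tooling $1,810; Quality Lab $1,560. Sum = $5,300.
Rounded total matches; no reconciliation needed.

Fabrication: $1,435 | R&D: $495 | Tooling: $1,810 | Quality Lab: $1,560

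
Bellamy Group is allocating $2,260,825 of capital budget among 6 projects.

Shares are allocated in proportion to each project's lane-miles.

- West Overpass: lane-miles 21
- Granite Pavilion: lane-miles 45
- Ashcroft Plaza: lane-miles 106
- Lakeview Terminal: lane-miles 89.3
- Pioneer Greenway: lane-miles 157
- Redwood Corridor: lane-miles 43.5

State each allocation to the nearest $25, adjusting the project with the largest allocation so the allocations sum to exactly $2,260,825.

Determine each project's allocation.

West Overpass: $102,800; Granite Pavilion: $220,300; Ashcroft Plaza: $518,950; Lakeview Terminal: $437,175; Pioneer Greenway: $768,650; Redwood Corridor: $212,950

Combined lane-miles = 461.8.
Unrounded shares: West Overpass 21/461.8 × $2,260,825 = 102,809.28; Granite Pavilion 45/461.8 × $2,260,825 = 220,305.60; Ashcroft Plaza 106/461.8 × $2,260,825 = 518,942.07; Lakeview Terminal 89.3/461.8 × $2,260,825 = 437,184.22; Pioneer Greenway 157/461.8 × $2,260,825 = 768,621.75; Redwood Corridor 43.5/461.8 × $2,260,825 = 212,962.08.
After rounding ($25): West Overpass $102,800; Granite Pavilion $220,300; Ashcroft Plaza $518,950; Lakeview Terminal $437,175; Pioneer Greenway $768,625; Redwood Corridor $212,950. Sum = $2,260,800.
Difference $2,260,825 − $2,260,800 = +$25 applied to largest allocation (Pioneer Greenway): Pioneer Greenway becomes $768,650.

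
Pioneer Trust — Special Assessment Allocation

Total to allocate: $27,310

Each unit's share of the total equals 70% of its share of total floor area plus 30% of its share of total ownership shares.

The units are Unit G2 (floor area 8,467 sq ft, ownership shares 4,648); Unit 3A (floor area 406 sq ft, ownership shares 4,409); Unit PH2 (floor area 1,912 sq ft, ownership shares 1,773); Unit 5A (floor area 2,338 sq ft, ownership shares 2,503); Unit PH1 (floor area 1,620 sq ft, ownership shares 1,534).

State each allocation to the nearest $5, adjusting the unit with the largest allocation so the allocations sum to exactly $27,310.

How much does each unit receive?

Totals — floor area 14,743, ownership shares 14,867.
Blended shares (70% floor area + 30% ownership shares): Unit G2 0.4958; Unit 3A 0.1082; Unit PH2 0.1266; Unit 5A 0.1615; Unit PH1 0.1079.
Raw shares: Unit G2 13,540.47; Unit 3A 2,956.19; Unit PH2 3,456.33; Unit 5A 4,411.01; Unit PH1 2,945.99.
After rounding ($5): Unit G2 $13,540; Unit 3A $2,955; Unit PH2 $3,455; Unit 5A $4,410; Unit PH1 $2,945. Sum = $27,305.
Difference $27,310 − $27,305 = +$5 applied to largest allocation (Unit G2): Unit G2 becomes $13,545.

Unit G2: $13,545 | Unit 3A: $2,955 | Unit PH2: $3,455 | Unit 5A: $4,410 | Unit PH1: $2,945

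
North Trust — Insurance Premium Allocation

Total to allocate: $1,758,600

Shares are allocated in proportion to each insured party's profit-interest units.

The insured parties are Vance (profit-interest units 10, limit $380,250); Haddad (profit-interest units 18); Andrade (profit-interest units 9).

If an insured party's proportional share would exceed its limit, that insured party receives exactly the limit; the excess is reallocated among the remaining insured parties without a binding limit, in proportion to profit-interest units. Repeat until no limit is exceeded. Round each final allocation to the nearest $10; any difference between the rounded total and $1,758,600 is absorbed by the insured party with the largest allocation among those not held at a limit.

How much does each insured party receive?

Sum of profit-interest units: 37.
Proportional shares (ignoring caps): Vance 475,297.30; Haddad 855,535.14; Andrade 427,767.57.
Held at cap: Vance ($380,250); balance $1,378,350 reallocated over remaining profit-interest units 27.
Redistributed shares: Haddad 918,900.00 → $918,900; Andrade 459,450.00 → $459,450.

Vance: $380,250; Haddad: $918,900; Andrade: $459,450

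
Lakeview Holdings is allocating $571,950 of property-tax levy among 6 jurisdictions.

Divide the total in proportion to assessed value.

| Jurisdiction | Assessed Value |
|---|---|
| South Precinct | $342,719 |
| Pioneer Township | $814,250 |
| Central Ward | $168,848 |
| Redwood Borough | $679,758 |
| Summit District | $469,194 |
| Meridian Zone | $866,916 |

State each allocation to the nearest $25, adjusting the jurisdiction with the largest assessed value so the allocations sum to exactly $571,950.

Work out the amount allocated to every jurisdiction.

South Precinct: $58,650 | Pioneer Township: $139,375 | Central Ward: $28,900 | Redwood Borough: $116,350 | Summit District: $80,300 | Meridian Zone: $148,375

Sum of assessed value: 342,719 + 814,250 + 168,848 + 679,758 + 469,194 + 866,916 = 3,341,685.
Raw shares: South Precinct 58,658.47; Pioneer Township 139,363.91; Central Ward 28,899.38; Redwood Borough 116,344.77; Summit District 80,305.45; Meridian Zone 148,378.02.
At nearest $25: South Precinct $58,650; Pioneer Township $139,375; Central Ward $28,900; Redwood Borough $116,350; Summit District $80,300; Meridian Zone $148,375. Sum = $571,950.
No rounding difference to absorb.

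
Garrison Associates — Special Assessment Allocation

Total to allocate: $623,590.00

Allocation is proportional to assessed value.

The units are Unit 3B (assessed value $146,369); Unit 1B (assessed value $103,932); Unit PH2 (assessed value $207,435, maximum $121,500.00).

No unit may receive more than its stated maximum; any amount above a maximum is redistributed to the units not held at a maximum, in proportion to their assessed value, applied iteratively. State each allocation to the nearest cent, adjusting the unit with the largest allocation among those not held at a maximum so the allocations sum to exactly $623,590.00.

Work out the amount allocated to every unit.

Unit 3B: $293,608.14 · Unit 1B: $208,481.86 · Unit PH2: $121,500.00

Sum of assessed value: 457,736.
Pro-rata shares before constraints: Unit 3B 199,403.6840; Unit 1B 141,590.2526; Unit PH2 282,596.0633.
Cap binds for Unit PH2 ($121,500.00); remaining pool $502,090.00 reallocated over remaining assessed value 250,301.
Shares after redistribution: Unit 3B 293,608.1406 → $293,608.14; Unit 1B 208,481.8594 → $208,481.86.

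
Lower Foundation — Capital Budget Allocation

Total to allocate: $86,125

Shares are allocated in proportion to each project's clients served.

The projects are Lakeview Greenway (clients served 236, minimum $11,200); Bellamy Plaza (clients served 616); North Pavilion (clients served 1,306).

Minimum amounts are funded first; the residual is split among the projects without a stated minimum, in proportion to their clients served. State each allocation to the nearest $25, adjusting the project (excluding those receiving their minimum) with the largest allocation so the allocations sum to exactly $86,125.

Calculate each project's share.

Guaranteed amounts: Lakeview Greenway $11,200. Remaining pool $74,925.
Remaining pool split over remaining clients served 1,922: Bellamy Plaza 24,013.42 → $24,025; North Pavilion 50,911.58 → $50,900.

Lakeview Greenway: $11,200 · Bellamy Plaza: $24,025 · North Pavilion: $50,900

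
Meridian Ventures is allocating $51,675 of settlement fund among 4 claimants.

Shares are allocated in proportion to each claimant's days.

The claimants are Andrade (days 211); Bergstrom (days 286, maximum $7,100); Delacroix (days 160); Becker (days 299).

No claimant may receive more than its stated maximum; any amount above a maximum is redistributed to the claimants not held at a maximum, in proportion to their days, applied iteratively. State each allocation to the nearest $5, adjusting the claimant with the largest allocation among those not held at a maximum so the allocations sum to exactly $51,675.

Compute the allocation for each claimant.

Andrade: $14,040; Bergstrom: $7,100; Delacroix: $10,645; Becker: $19,890

Combined days = 956.
Pro-rata shares before constraints: Andrade 11,405.26; Bergstrom 15,459.26; Delacroix 8,648.54; Becker 16,161.95.
Capped: Bergstrom ($7,100); balance $44,575 reallocated over remaining days 670.
Shares after redistribution: Andrade 14,037.80 → $14,040; Delacroix 10,644.78 → $10,645; Becker 19,892.43 → $19,890.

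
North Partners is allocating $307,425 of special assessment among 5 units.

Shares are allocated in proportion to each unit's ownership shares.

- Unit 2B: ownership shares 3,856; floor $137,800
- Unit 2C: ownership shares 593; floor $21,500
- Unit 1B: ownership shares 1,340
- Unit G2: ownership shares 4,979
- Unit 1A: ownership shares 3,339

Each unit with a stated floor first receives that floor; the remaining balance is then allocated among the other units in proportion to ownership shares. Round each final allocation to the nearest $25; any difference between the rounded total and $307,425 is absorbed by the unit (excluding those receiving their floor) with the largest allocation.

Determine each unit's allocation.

Fund the minimums — Unit 2B $137,800; Unit 2C $21,500. Residual $148,125.
Residual split over remaining ownership shares 9,658: Unit 1B 20,551.62 → $20,550; Unit G2 76,363.05 → $76,375; Unit 1A 51,210.33 → $51,200.

Unit 2B: $137,800 | Unit 2C: $21,500 | Unit 1B: $20,550 | Unit G2: $76,375 | Unit 1A: $51,200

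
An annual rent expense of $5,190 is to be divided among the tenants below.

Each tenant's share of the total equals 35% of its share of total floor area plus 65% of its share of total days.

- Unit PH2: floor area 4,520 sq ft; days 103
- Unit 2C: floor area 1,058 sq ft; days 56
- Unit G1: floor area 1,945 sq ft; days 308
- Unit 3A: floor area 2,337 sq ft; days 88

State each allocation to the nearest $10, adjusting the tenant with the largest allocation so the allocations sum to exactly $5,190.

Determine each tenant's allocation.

Unit PH2: $1,460 · Unit 2C: $540 · Unit G1: $2,220 · Unit 3A: $970

Floor area total 9,860; days total 555.
Composite weights (35% floor area + 65% days): Unit PH2 0.2811; Unit 2C 0.1031; Unit G1 0.4298; Unit 3A 0.1860.
Raw shares: Unit PH2 1,458.79; Unit 2C 535.30; Unit G1 2,230.47; Unit 3A 965.44.
After rounding ($10): Unit PH2 $1,460; Unit 2C $540; Unit G1 $2,230; Unit 3A $970. Sum = $5,200.
Difference $5,190 − $5,200 = −$10 applied to largest allocation (Unit G1): Unit G1 becomes $2,220.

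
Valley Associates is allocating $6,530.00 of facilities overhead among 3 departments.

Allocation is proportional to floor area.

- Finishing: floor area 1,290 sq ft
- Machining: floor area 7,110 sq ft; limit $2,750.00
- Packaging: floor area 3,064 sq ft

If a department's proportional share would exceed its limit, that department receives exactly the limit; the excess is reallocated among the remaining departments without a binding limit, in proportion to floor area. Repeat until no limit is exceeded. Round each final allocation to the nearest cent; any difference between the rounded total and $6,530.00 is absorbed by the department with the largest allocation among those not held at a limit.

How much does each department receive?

Floor area total: 11,464.
Proportional shares (ignoring caps): Finishing 734.7959; Machining 4,049.9215; Packaging 1,745.2826.
Held at cap: Machining ($2,750.00); remaining pool $3,780.00 reallocated over remaining floor area 4,354.
Remaining shares: Finishing 1,119.9357 → $1,119.94; Packaging 2,660.0643 → $2,660.06.

Finishing: $1,119.94 · Machining: $2,750.00 · Packaging: $2,660.06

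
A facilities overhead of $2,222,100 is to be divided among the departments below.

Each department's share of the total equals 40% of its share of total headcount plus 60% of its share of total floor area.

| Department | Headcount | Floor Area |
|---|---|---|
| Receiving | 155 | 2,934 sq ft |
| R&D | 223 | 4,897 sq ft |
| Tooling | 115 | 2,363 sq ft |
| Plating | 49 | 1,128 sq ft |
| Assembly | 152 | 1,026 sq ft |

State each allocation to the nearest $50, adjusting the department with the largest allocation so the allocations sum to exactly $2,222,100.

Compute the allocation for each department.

Headcount total 694; floor area total 12,348.
Blended shares (40% headcount + 60% floor area): Receiving 0.2319; R&D 0.3665; Tooling 0.1811; Plating 0.0831; Assembly 0.1375.
Proportional shares: Receiving 515,311.15; R&D 814,354.60; Tooling 402,428.16; Plating 184,551.12; Assembly 305,454.97.
Rounded to nearest $50: Receiving $515,300; R&D $814,350; Tooling $402,450; Plating $184,550; Assembly $305,450. Sum = $2,222,100.
Rounded total matches; no reconciliation needed.

Receiving: $515,300 · R&D: $814,350 · Tooling: $402,450 · Plating: $184,550 · Assembly: $305,450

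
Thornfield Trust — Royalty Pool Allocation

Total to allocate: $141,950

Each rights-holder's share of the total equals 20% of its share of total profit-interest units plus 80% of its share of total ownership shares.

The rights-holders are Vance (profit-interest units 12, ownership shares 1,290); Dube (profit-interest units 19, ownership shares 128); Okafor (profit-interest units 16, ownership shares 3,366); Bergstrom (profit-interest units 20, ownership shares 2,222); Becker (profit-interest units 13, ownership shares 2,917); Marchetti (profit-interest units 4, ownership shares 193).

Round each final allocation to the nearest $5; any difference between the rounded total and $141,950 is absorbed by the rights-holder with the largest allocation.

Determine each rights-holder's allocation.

Totals — profit-interest units 84, ownership shares 10,116.
Combined weights (20% profit-interest units + 80% ownership shares): Vance 0.1306; Dube 0.0554; Okafor 0.3043; Bergstrom 0.2233; Becker 0.2616; Marchetti 0.0248.
Raw shares: Vance 18,536.97; Dube 7,858.45; Okafor 43,193.60; Bergstrom 31,703.21; Becker 37,139.29; Marchetti 3,518.48.
At nearest $5: Vance $18,535; Dube $7,860; Okafor $43,195; Bergstrom $31,705; Becker $37,140; Marchetti $3,520. Sum = $141,955.
Difference $141,950 − $141,955 = −$5 applied to largest allocation (Okafor): Okafor becomes $43,190.

Vance: $18,535 | Dube: $7,860 | Okafor: $43,190 | Bergstrom: $31,705 | Becker: $37,140 | Marchetti: $3,520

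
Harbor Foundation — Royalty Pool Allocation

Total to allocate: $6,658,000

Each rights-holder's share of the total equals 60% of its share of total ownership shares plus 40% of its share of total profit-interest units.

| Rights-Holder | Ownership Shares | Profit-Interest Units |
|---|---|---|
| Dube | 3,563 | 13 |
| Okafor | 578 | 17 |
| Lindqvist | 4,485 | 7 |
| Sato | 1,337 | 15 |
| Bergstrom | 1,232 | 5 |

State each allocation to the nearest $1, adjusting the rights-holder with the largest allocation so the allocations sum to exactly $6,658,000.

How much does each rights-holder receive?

Dube: $1,878,810 · Okafor: $1,000,540 · Lindqvist: $1,927,478 · Sato: $1,177,934 · Bergstrom: $673,238

Ownership shares total 11,195; profit-interest units total 57.
Combined weights (60% ownership shares + 40% profit-interest units): Dube 0.2822; Okafor 0.1503; Lindqvist 0.2895; Sato 0.1769; Bergstrom 0.1011.
Proportional shares: Dube 1,878,809.84; Okafor 1,000,540.01; Lindqvist 1,927,477.51; Sato 1,177,934.34; Bergstrom 673,238.30.
At nearest $1: Dube $1,878,810; Okafor $1,000,540; Lindqvist $1,927,478; Sato $1,177,934; Bergstrom $673,238. Sum = $6,658,000.
No rounding difference to absorb.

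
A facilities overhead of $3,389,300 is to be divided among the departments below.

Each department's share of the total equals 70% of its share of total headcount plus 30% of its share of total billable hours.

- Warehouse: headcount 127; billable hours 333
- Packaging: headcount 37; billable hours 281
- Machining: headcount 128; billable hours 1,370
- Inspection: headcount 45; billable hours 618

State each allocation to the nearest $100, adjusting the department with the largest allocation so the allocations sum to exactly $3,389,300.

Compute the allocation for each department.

Warehouse: $1,024,200; Packaging: $370,300; Machining: $1,436,500; Inspection: $558,300

Totals — headcount 337, billable hours 2,602.
Blended shares (70% headcount + 30% billable hours): Warehouse 0.3022; Packaging 0.1093; Machining 0.4238; Inspection 0.1647.
Raw shares: Warehouse 1,024,218.54; Packaging 370,290.36; Machining 1,436,489.70; Inspection 558,301.40.
At nearest $100: Warehouse $1,024,200; Packaging $370,300; Machining $1,436,500; Inspection $558,300. Sum = $3,389,300.
Rounded total matches; no reconciliation needed.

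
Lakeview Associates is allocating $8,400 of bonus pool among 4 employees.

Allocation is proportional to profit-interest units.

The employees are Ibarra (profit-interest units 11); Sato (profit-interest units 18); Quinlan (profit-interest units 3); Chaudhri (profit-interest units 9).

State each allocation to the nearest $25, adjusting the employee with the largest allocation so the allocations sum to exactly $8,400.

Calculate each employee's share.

Sum of profit-interest units: 41.
Unrounded shares: Ibarra 11/41 × $8,400 = 2,253.66; Sato 18/41 × $8,400 = 3,687.80; Quinlan 3/41 × $8,400 = 614.63; Chaudhri 9/41 × $8,400 = 1,843.90.
After rounding ($25): Ibarra $2,250; Sato $3,700; Quinlan $625; Chaudhri $1,850. Sum = $8,425.
Difference $8,400 − $8,425 = −$25 applied to largest allocation (Sato): Sato becomes $3,675.

Ibarra: $2,250; Sato: $3,675; Quinlan: $625; Chaudhri: $1,850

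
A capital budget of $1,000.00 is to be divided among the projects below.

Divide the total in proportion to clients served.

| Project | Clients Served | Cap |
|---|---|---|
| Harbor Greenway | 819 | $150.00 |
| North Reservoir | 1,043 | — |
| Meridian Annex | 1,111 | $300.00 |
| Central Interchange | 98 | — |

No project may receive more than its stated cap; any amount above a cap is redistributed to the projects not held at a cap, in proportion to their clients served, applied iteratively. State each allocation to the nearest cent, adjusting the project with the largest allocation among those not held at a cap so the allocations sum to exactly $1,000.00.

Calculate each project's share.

Total clients served = 3,071.
Proportional shares (ignoring caps): Harbor Greenway 266.6884; North Reservoir 339.6288; Meridian Annex 361.7714; Central Interchange 31.9114.
Cap binds for Harbor Greenway ($150.00), Meridian Annex ($300.00); residual $550.00 reallocated over remaining clients served 1,141.
Remaining shares: North Reservoir 502.7607 → $502.76; Central Interchange 47.2393 → $47.24.

Harbor Greenway: $150.00 | North Reservoir: $502.76 | Meridian Annex: $300.00 | Central Interchange: $47.24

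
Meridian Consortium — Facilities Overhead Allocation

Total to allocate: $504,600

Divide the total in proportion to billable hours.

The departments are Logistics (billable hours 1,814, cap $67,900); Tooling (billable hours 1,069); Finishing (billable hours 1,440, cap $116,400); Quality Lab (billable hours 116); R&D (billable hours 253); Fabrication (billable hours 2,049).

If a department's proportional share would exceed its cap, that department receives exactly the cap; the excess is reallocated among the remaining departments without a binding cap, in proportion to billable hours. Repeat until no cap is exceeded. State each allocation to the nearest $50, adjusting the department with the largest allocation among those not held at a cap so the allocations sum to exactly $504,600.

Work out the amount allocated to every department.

Logistics: $67,900 | Tooling: $98,200 | Finishing: $116,400 | Quality Lab: $10,650 | R&D: $23,250 | Fabrication: $188,200

Total billable hours = 6,741.
Pro-rata shares before constraints: Logistics 135,787.63; Tooling 80,020.38; Finishing 107,791.72; Quality Lab 8,683.22; R&D 18,938.41; Fabrication 153,378.64.
Held at cap: Logistics ($67,900); balance $436,700 reallocated over remaining billable hours 4,927.
Held at cap: Finishing ($116,400); balance $320,300 reallocated over remaining billable hours 3,487.
Shares after redistribution: Tooling 98,193.49 → $98,200; Quality Lab 10,655.23 → $10,650; R&D 23,239.43 → $23,250; Fabrication 188,211.84 → $188,200.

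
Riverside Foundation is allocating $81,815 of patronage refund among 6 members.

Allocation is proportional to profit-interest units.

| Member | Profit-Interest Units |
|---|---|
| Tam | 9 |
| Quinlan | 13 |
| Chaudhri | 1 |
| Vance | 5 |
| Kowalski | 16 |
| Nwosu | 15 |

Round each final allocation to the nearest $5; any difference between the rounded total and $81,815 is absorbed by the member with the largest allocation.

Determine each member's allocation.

Tam: $12,480 · Quinlan: $18,025 · Chaudhri: $1,385 · Vance: $6,935 · Kowalski: $22,190 · Nwosu: $20,800

Profit-interest units total: 59.
Unrounded shares: Tam 9/59 × $81,815 = 12,480.25; Quinlan 13/59 × $81,815 = 18,027.03; Chaudhri 1/59 × $81,815 = 1,386.69; Vance 5/59 × $81,815 = 6,933.47; Kowalski 16/59 × $81,815 = 22,187.12; Nwosu 15/59 × $81,815 = 20,800.42.
At nearest $5: Tam $12,480; Quinlan $18,025; Chaudhri $1,385; Vance $6,935; Kowalski $22,185; Nwosu $20,800. Sum = $81,810.
Difference $81,815 − $81,810 = +$5 applied to largest allocation (Kowalski): Kowalski becomes $22,190.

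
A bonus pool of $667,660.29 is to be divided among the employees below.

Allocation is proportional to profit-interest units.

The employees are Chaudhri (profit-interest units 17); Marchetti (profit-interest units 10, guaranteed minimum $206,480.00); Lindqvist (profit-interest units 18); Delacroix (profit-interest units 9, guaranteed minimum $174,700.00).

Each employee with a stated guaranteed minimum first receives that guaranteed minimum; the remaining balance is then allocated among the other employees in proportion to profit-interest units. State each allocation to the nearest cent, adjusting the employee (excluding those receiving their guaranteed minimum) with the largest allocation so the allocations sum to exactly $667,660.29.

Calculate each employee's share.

Minimums first: Marchetti $206,480.00; Delacroix $174,700.00. Residual $286,480.29.
Residual split over remaining profit-interest units 35: Chaudhri 139,147.5694 → $139,147.57; Lindqvist 147,332.7206 → $147,332.72.

Chaudhri: $139,147.57 · Marchetti: $206,480.00 · Lindqvist: $147,332.72 · Delacroix: $174,700.00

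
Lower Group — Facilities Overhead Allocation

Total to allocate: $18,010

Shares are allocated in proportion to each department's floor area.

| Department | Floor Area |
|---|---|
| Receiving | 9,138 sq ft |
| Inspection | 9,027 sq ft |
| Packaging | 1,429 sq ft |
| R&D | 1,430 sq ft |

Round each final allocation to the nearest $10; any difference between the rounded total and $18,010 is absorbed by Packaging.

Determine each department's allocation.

Receiving: $7,830 · Inspection: $7,730 · Packaging: $1,230 · R&D: $1,220

Sum of floor area: 21,024.
Raw shares: Receiving 9,138/21,024 × $18,010 = 7,827.98; Inspection 9,027/21,024 × $18,010 = 7,732.89; Packaging 1,429/21,024 × $18,010 = 1,224.14; R&D 1,430/21,024 × $18,010 = 1,224.995.
At nearest $10: Receiving $7,830; Inspection $7,730; Packaging $1,220; R&D $1,220. Sum = $18,000.
Difference $18,010 − $18,000 = +$10 applied to Packaging: Packaging becomes $1,230.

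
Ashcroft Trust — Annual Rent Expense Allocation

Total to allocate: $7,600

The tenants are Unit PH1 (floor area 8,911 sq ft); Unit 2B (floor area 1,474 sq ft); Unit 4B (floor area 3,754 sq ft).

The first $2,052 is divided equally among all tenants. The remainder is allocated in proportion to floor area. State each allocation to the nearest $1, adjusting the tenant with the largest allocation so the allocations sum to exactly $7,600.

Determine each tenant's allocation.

Unit PH1: $4,181 · Unit 2B: $1,262 · Unit 4B: $2,157

Equal tier: $2,052 ÷ 3 = $684 apiece.
Remainder $5,548 by floor area (total 14,139): Unit PH1 3,496.59 → $3,497; Unit 2B 578.38 → $578; Unit 4B 1,473.03 → $1,473.
Totals: Unit PH1 $684 + $3,497 = $4,181; Unit 2B $684 + $578 = $1,262; Unit 4B $684 + $1,473 = $2,157.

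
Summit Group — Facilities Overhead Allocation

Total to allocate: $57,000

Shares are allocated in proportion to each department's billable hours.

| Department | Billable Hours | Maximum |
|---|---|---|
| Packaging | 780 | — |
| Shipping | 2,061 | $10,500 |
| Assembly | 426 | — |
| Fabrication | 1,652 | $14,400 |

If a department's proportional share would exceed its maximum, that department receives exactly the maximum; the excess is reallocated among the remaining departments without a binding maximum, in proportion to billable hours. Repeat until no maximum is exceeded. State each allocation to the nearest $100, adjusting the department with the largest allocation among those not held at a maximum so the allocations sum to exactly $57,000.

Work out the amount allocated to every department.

Sum of billable hours: 4,919.
Pro-rata shares before constraints: Packaging 9,038.42; Shipping 23,882.29; Assembly 4,936.37; Fabrication 19,142.92.
Cap binds for Shipping ($10,500), Fabrication ($14,400); residual $32,100 reallocated over remaining billable hours 1,206.
Shares after redistribution: Packaging 20,761.19 → $20,800; Assembly 11,338.81 → $11,300.

Packaging: $20,800 · Shipping: $10,500 · Assembly: $11,300 · Fabrication: $14,400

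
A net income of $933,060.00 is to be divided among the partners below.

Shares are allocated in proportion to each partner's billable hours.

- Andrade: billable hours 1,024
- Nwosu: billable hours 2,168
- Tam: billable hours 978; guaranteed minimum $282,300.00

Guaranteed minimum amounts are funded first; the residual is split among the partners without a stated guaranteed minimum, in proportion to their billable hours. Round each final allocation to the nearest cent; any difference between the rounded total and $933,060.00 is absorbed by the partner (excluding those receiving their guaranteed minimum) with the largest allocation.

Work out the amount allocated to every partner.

Andrade: $208,765.11 · Nwosu: $441,994.89 · Tam: $282,300.00

Minimums first: Tam $282,300.00. Residual $650,760.00.
Residual split over remaining billable hours 3,192: Andrade 208,765.1128 → $208,765.11; Nwosu 441,994.8872 → $441,994.89.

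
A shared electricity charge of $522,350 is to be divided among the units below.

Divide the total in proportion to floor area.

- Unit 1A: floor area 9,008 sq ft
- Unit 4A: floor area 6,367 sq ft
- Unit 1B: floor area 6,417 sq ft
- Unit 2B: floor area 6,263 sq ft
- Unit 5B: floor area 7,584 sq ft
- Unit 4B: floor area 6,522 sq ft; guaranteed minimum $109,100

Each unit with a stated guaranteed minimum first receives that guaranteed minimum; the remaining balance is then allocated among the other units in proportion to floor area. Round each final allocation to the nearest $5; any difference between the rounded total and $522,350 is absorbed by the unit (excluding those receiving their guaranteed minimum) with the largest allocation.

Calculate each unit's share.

Unit 1A: $104,450 | Unit 4A: $73,830 | Unit 1B: $74,410 | Unit 2B: $72,620 | Unit 5B: $87,940 | Unit 4B: $109,100

Minimums first: Unit 4B $109,100. Remaining pool $413,250.
Remaining pool split over remaining floor area 35,639: Unit 1A 104,451.75 → $104,450; Unit 4A 73,828.19 → $73,830; Unit 1B 74,407.96 → $74,410; Unit 2B 72,622.26 → $72,620; Unit 5B 87,939.84 → $87,940.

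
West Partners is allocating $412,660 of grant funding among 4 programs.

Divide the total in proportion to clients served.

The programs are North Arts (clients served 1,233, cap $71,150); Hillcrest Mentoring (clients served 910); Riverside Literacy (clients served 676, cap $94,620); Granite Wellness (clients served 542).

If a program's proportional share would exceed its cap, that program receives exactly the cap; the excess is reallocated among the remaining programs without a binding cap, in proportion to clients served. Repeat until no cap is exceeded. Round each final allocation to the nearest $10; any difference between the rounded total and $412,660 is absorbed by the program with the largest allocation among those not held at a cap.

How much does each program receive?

North Arts: $71,150; Hillcrest Mentoring: $154,730; Riverside Literacy: $94,620; Granite Wellness: $92,160

Combined clients served = 3,361.
Pro-rata shares before constraints: North Arts 151,386.43; Hillcrest Mentoring 111,728.83; Riverside Literacy 82,998.56; Granite Wellness 66,546.18.
Capped: North Arts ($71,150); balance $341,510 reallocated over remaining clients served 2,128.
Capped: Riverside Literacy ($94,620); balance $246,890 reallocated over remaining clients served 1,452.
Remaining shares: Hillcrest Mentoring 154,731.34 → $154,730; Granite Wellness 92,158.66 → $92,160.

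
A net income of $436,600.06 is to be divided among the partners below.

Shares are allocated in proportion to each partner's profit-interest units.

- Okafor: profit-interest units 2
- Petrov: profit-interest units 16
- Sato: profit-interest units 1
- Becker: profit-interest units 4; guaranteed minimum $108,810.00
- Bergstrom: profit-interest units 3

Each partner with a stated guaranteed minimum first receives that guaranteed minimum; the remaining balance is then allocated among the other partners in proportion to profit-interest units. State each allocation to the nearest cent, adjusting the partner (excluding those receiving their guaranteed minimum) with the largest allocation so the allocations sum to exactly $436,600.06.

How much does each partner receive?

Guaranteed amounts: Becker $108,810.00. Residual $327,790.06.
Residual split over remaining profit-interest units 22: Okafor 29,799.0964 → $29,799.10; Petrov 238,392.7709 → $238,392.77; Sato 14,899.5482 → $14,899.55; Bergstrom 44,698.6445 → $44,698.64.

Okafor: $29,799.10 | Petrov: $238,392.77 | Sato: $14,899.55 | Becker: $108,810.00 | Bergstrom: $44,698.64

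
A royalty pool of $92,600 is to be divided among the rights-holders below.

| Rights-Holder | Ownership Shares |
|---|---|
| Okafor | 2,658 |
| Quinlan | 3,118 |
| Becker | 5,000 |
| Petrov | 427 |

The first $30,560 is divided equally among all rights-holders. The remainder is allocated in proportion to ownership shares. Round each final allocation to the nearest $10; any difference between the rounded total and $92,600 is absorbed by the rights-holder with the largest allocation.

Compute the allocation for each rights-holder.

Okafor: $22,360 | Quinlan: $24,910 | Becker: $35,330 | Petrov: $10,000

Equal tier: $30,560 ÷ 4 = $7,640 apiece.
Remainder $62,040 by ownership shares (total 11,203): Okafor 14,719.48 → $14,720; Quinlan 17,266.87 → $17,270; Becker 27,689.01 → $27,690; Petrov 2,364.64 → $2,360.
Totals: Okafor $7,640 + $14,720 = $22,360; Quinlan $7,640 + $17,270 = $24,910; Becker $7,640 + $27,690 = $35,330; Petrov $7,640 + $2,360 = $10,000.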